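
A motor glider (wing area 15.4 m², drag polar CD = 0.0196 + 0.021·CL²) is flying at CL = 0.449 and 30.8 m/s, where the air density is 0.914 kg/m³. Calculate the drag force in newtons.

D = 159 N

CD = 0.0196 + 0.021 × 0.449² = 0.02383
D = ½ρv²S·CD = ½ × 0.914 × 30.8² × 15.4 × 0.02383 = 159 N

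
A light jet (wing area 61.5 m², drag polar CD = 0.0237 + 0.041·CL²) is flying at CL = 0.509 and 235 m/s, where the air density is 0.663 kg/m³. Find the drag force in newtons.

D = 38600 N

CD = 0.0237 + 0.041 × 0.509² = 0.03432
D = ½ρv²S·CD = ½ × 0.663 × 235² × 61.5 × 0.03432 = 38600 N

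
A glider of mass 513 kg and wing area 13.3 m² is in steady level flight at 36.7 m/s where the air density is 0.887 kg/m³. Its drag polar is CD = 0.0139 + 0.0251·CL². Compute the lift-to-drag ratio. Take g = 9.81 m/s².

Level flight ⇒ L = W = m·g = 513 × 9.81 = 5032.5 N.
Dynamic pressure q = 0.5 × 0.887 × 36.7² = 597.3 Pa.
CL = W/(q·S) = 5032.5 / (597.3 × 13.3) = 0.6334.
CD = 0.0139 + 0.0251 × 0.6334² = 0.02397.
L/D = CL/CD = 0.6334 / 0.02397 = 26.4

L/D = 26.4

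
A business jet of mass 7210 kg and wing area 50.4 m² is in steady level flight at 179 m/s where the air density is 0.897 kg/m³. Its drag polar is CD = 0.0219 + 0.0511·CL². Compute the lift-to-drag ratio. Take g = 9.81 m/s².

L/D = 4.36

Weight W = mg = 7210 × 9.81 = 70730 N; in level flight L = W.
q = ½ρv² = ½ × 0.897 × 179² = 14370 Pa.
Required CL = L/(qS) = 70730/(14370·50.4) = 0.09766.
CD = 0.0219 + 0.0511 × 0.09766² = 0.02239.
L/D = CL/CD = 0.09766 / 0.02239 = 4.36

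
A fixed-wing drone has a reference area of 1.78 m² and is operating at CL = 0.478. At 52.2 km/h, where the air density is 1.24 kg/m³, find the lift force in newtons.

Convert speed: v = 52.2 km/h ÷ 3.6 = 14.5 m/s.
Dynamic pressure q = ½ρv² = ½ × 1.24 × 14.5² = 130.4 Pa.
L = q·S·CL = 130.4 × 1.78 × 0.478 = 111 N

L = 111 N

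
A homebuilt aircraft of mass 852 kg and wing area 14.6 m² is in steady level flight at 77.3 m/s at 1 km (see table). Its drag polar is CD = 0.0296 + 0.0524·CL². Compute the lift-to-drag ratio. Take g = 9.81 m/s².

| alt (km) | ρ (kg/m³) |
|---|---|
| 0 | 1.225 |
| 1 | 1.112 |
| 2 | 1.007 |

At 1 km, from the table: ρ = 1.112 kg/m³.
Weight W = mg = 852 × 9.81 = 8358.1 N; in level flight L = W.
q = ½ρv² = ½ × 1.112 × 77.3² = 3322 Pa.
Required CL = L/(qS) = 8358.1/(3322·14.6) = 0.1723.
CD = 0.0296 + 0.0524 × 0.1723² = 0.03116.
L/D = CL/CD = 0.1723 / 0.03116 = 5.53

L/D = 5.53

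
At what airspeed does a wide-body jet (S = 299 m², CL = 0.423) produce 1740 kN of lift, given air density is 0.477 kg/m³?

L = ½ρv²S·CL ⇒ v = √(2L/(ρ·S·CL))
v = √(2 × 1.74×10^6 / (0.477 × 299 × 0.423)) = √57680 = 240 m/s

v = 240 m/s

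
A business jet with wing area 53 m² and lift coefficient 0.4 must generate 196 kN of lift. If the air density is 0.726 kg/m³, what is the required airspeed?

L = ½ρv²S·CL ⇒ v = √(2L/(ρ·S·CL))
v = √(2 × 1.96×10^5 / (0.726 × 53 × 0.4)) = √25470 = 160 m/s

v = 160 m/s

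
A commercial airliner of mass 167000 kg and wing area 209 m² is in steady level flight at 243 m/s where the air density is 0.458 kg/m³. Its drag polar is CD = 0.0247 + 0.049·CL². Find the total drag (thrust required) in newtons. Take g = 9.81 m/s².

D = 1.16×10^5 N

Weight W = mg = 167000 × 9.81 = 1.6383×10^6 N; in level flight L = W.
Dynamic pressure q = 0.5 × 0.458 × 243² = 13520 Pa.
CL = 2W/(ρv²S) = 2×1.6383×10^6/(0.458×243²×209) = 0.5797.
CD = 0.0247 + 0.049 × 0.5797² = 0.04117.
D = q·S·CD = 13520 × 209 × 0.04117 = 1.163×10^5 N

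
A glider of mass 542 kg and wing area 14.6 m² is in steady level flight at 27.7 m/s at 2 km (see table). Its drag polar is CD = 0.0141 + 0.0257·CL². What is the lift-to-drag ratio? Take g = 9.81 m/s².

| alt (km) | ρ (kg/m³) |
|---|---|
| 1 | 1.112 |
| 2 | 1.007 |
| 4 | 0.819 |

At 2 km, from the table: ρ = 1.007 kg/m³.
Weight W = mg = 542 × 9.81 = 5317 N; in level flight L = W.
Dynamic pressure q = 0.5 × 1.007 × 27.7² = 386.3 Pa.
Required CL = L/(qS) = 5317/(386.3·14.6) = 0.9427.
CD = 0.0141 + 0.0257 × 0.9427² = 0.03694.
L/D = CL/CD = 0.9427 / 0.03694 = 25.5

L/D = 25.5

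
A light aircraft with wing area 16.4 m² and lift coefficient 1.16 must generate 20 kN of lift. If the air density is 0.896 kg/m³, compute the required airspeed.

v = 48.4 m/s

L = ½ρv²S·CL ⇒ v = √(2L/(ρ·S·CL))
v = √(2 × 20000 / (0.896 × 16.4 × 1.16)) = √2347 = 48.4 m/s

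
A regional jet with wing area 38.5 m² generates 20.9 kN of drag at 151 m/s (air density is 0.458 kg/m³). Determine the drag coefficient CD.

CD = 0.104

From D = ½ρv²S·CD, rearranging gives CD = 2D/(ρv²S).
CD = 2 × 20900 / (0.458 × 151² × 38.5) = 0.104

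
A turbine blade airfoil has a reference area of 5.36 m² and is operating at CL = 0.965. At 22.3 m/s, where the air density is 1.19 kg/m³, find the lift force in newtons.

L = ½ρv²S·CL = ½ × 1.19 × 22.3² × 5.36 × 0.965 = 1530 N

L = 1530 N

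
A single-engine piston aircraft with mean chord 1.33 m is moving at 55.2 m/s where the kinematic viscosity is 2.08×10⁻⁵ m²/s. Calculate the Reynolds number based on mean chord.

Re = 3.53×10^6

Re = v·c/ν = 55.2 × 1.33 / (2.08×10⁻⁵) = 3.53×10^6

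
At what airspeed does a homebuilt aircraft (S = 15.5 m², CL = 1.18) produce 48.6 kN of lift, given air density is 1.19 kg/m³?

v = 66.8 m/s

L = ½ρv²S·CL ⇒ v = √(2L/(ρ·S·CL))
v = √(2 × 48600 / (1.19 × 15.5 × 1.18)) = √4466 = 66.8 m/s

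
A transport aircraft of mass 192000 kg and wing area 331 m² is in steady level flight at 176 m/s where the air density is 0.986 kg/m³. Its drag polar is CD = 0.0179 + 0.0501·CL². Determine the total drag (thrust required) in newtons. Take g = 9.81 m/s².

D = 1.26×10^5 N

Level flight ⇒ L = W = m·g = 192000 × 9.81 = 1.8835×10^6 N.
Dynamic pressure q = 0.5 × 0.986 × 176² = 15270 Pa.
CL = 2W/(ρv²S) = 2×1.8835×10^6/(0.986×176²×331) = 0.3726.
CD = 0.0179 + 0.0501 × 0.3726² = 0.02486.
D = q·S·CD = 15270 × 331 × 0.02486 = 1.256×10^5 N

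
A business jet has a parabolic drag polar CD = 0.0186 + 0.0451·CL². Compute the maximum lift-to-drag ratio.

For CD = CD0 + K·CL², (L/D)max occurs at CL* = √(CD0/K) and equals 1/(2√(K·CD0)).
(L/D)max = 1/(2√(0.0451 × 0.0186)) = 1/(2 × 0.02896) = 17.3

(L/D)max = 17.3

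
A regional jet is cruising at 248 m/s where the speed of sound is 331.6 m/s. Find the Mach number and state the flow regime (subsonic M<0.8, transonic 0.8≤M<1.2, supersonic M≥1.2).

M = 0.748 (subsonic)

M = v/a = 248 / 331.6 = 0.748
M = 0.748 → subsonic.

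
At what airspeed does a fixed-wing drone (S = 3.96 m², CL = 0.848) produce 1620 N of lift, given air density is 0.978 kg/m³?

L = ½ρv²S·CL ⇒ v = √(2L/(ρ·S·CL))
v = √(2 × 1620 / (0.978 × 3.96 × 0.848)) = √986.5 = 31.4 m/s

v = 31.4 m/s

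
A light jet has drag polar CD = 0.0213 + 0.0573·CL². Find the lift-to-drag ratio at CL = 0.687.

L/D = 14.2

CD = 0.0213 + 0.0573 × 0.687² = 0.04834
L/D = CL/CD = 0.687 / 0.04834 = 14.2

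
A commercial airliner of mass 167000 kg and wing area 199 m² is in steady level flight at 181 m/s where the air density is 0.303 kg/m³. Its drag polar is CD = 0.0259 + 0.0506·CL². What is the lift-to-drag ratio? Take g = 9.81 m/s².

In steady level flight, lift balances weight: W = mg = 167000 × 9.81 = 1.6383×10^6 N.
Dynamic pressure q = 0.5 × 0.303 × 181² = 4963 Pa.
CL = W/(q·S) = 1.6383×10^6 / (4963 × 199) = 1.659.
CD = 0.0259 + 0.0506 × 1.659² = 0.1651.
L/D = CL/CD = 1.659 / 0.1651 = 10

L/D = 10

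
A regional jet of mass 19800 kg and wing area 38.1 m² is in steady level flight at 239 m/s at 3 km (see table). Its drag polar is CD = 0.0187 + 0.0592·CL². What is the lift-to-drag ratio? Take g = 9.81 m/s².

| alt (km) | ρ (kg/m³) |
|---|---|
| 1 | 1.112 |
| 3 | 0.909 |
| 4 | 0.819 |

At 3 km, from the table: ρ = 0.909 kg/m³.
In steady level flight, lift balances weight: W = mg = 19800 × 9.81 = 1.9424×10^5 N.
Dynamic pressure q = 0.5 × 0.909 × 239² = 25960 Pa.
CL = W/(q·S) = 1.9424×10^5 / (25960 × 38.1) = 0.1964.
CD = 0.0187 + 0.0592 × 0.1964² = 0.02098.
L/D = CL/CD = 0.1964 / 0.02098 = 9.36

L/D = 9.36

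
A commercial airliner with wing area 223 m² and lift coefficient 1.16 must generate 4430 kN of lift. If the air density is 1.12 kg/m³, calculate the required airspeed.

v = 175 m/s

L = ½ρv²S·CL ⇒ v = √(2L/(ρ·S·CL))
v = √(2 × 4.43×10^6 / (1.12 × 223 × 1.16)) = √30580 = 175 m/s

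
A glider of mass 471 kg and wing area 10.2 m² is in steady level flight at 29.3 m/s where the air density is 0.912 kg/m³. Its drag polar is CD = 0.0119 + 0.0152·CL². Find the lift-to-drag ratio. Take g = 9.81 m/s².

Weight W = mg = 471 × 9.81 = 4620.5 N; in level flight L = W.
q = ½ρv² = ½ × 0.912 × 29.3² = 391.5 Pa.
Required CL = L/(qS) = 4620.5/(391.5·10.2) = 1.157.
CD = 0.0119 + 0.0152 × 1.157² = 0.03225.
L/D = CL/CD = 1.157 / 0.03225 = 35.9

L/D = 35.9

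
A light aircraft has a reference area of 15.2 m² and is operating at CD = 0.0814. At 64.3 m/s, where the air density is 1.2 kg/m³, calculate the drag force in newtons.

D = 3070 N

Dynamic pressure q = ½ρv² = ½ × 1.2 × 64.3² = 2481 Pa.
D = q·S·CD = 2481 × 15.2 × 0.0814 = 3070 N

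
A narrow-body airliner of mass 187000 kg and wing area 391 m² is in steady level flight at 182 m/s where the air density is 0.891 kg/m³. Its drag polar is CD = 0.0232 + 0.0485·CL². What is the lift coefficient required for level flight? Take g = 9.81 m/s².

CL = 0.318

In steady level flight, lift balances weight: W = mg = 187000 × 9.81 = 1.8345×10^6 N.
q = ½ρv² = ½ × 0.891 × 182² = 14760 Pa.
CL = 2W/(ρv²S) = 2×1.8345×10^6/(0.891×182²×391) = 0.3179.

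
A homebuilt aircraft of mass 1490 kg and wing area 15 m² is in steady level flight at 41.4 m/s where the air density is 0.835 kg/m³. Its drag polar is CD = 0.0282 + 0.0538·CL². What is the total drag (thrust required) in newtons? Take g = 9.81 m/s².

D = 1370 N

In steady level flight, lift balances weight: W = mg = 1490 × 9.81 = 14617 N.
q = ½ρv² = ½ × 0.835 × 41.4² = 715.6 Pa.
CL = W/(q·S) = 14617 / (715.6 × 15) = 1.362.
CD = 0.0282 + 0.0538 × 1.362² = 0.128.
D = q·S·CD = 715.6 × 15 × 0.128 = 1374 N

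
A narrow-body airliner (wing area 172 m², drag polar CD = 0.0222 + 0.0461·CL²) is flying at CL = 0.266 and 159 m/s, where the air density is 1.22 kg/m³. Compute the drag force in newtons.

CD = 0.0222 + 0.0461 × 0.266² = 0.02546
D = ½ρv²S·CD = ½ × 1.22 × 159² × 172 × 0.02546 = 67500 N

D = 67500 N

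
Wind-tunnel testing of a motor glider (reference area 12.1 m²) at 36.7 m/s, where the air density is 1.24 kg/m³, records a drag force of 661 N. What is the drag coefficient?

CD = 0.0654

From D = ½ρv²S·CD, rearranging gives CD = 2D/(ρv²S).
CD = 2 × 661 / (1.24 × 36.7² × 12.1) = 0.0654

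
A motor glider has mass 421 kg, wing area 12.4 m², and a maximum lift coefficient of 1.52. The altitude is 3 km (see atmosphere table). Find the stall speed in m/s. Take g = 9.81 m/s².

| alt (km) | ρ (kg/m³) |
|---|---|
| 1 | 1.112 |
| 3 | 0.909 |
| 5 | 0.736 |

At 3 km, from the table: ρ = 0.909 kg/m³.
Stall occurs when L = W at CL,max. W = mg = 421 × 9.81 = 4130 N.
From L = ½ρV²S·CL,max = W: V_stall = √(2W/(ρSCL,max)) = √(2·4130/(0.909·12.4·1.52))
V_stall = √482.1 = 22 m/s

V_stall = 22 m/s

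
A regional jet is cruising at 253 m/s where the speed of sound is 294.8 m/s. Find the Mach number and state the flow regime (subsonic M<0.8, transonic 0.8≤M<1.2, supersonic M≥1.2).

M = v/a = 253 / 294.8 = 0.858
M = 0.858 → transonic.

M = 0.858 (transonic)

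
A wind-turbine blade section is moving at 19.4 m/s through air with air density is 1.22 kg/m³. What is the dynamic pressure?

q = ½ρv² = ½ × 1.22 × 19.4² = 230 Pa

q = 230 Pa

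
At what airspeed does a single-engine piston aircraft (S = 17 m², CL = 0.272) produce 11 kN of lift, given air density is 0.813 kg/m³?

v = 76.5 m/s

L = ½ρv²S·CL ⇒ v = √(2L/(ρ·S·CL))
v = √(2 × 11000 / (0.813 × 17 × 0.272)) = √5852 = 76.5 m/s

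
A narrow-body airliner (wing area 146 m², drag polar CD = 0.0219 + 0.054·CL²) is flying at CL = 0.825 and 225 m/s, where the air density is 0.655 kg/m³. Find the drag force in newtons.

CD = 0.0219 + 0.054 × 0.825² = 0.05865
D = ½ρv²S·CD = ½ × 0.655 × 225² × 146 × 0.05865 = 1.42×10^5 N

D = 1.42×10^5 N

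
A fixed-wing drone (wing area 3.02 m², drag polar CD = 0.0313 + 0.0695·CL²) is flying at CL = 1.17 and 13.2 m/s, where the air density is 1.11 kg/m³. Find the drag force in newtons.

CD = 0.0313 + 0.0695 × 1.17² = 0.1264
D = ½ρv²S·CD = ½ × 1.11 × 13.2² × 3.02 × 0.1264 = 36.9 N

D = 36.9 N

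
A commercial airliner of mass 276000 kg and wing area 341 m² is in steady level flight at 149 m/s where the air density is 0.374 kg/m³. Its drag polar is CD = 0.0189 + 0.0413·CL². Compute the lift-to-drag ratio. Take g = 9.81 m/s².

L/D = 11.3

In steady level flight, lift balances weight: W = mg = 276000 × 9.81 = 2.7076×10^6 N.
q = ½ρv² = ½ × 0.374 × 149² = 4152 Pa.
CL = 2W/(ρv²S) = 2×2.7076×10^6/(0.374×149²×341) = 1.913.
CD = 0.0189 + 0.0413 × 1.913² = 0.17.
L/D = CL/CD = 1.913 / 0.17 = 11.3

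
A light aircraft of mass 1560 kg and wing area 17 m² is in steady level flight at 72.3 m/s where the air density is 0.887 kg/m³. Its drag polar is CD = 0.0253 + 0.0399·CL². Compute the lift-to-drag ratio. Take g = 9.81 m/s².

L/D = 12.4

Weight W = mg = 1560 × 9.81 = 15304 N; in level flight L = W.
q = ½ρv² = ½ × 0.887 × 72.3² = 2318 Pa.
CL = 2W/(ρv²S) = 2×15304/(0.887×72.3²×17) = 0.3883.
CD = 0.0253 + 0.0399 × 0.3883² = 0.03132.
L/D = CL/CD = 0.3883 / 0.03132 = 12.4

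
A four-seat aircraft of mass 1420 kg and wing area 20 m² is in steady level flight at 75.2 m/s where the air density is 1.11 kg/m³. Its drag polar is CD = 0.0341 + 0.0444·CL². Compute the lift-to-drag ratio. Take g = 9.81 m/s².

In steady level flight, lift balances weight: W = mg = 1420 × 9.81 = 13930 N.
Dynamic pressure q = 0.5 × 1.11 × 75.2² = 3139 Pa.
CL = 2W/(ρv²S) = 2×13930/(1.11×75.2²×20) = 0.2219.
CD = 0.0341 + 0.0444 × 0.2219² = 0.03629.
L/D = CL/CD = 0.2219 / 0.03629 = 6.12

L/D = 6.12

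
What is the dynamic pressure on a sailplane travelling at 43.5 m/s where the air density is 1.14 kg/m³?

q = ½ρv² = ½ × 1.14 × 43.5² = 1080 Pa

q = 1080 Pa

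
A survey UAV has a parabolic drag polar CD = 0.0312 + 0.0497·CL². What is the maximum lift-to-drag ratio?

For CD = CD0 + K·CL², (L/D)max occurs at CL* = √(CD0/K) and equals 1/(2√(K·CD0)).
(L/D)max = 1/(2√(0.0497 × 0.0312)) = 1/(2 × 0.03938) = 12.7

(L/D)max = 12.7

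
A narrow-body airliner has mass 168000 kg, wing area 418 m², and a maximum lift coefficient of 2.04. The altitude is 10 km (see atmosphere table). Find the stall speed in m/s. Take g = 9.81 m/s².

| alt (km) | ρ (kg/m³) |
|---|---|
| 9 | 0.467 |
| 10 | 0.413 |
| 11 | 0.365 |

At 10 km, from the table: ρ = 0.413 kg/m³.
Stall occurs when L = W at CL,max. W = mg = 168000 × 9.81 = 1.648×10^6 N.
From L = ½ρV²S·CL,max = W: V_stall = √(2W/(ρSCL,max)) = √(2·1.648×10^6/(0.413·418·2.04))
V_stall = √9359 = 96.7 m/s

V_stall = 96.7 m/s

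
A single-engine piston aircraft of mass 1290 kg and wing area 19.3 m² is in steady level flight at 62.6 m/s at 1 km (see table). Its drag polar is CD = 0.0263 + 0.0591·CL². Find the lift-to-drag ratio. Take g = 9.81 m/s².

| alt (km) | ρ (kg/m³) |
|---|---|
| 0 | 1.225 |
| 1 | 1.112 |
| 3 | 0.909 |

At 1 km, from the table: ρ = 1.112 kg/m³.
Weight W = mg = 1290 × 9.81 = 12655 N; in level flight L = W.
Dynamic pressure q = 0.5 × 1.112 × 62.6² = 2179 Pa.
Required CL = L/(qS) = 12655/(2179·19.3) = 0.3009.
CD = 0.0263 + 0.0591 × 0.3009² = 0.03165.
L/D = CL/CD = 0.3009 / 0.03165 = 9.51

L/D = 9.51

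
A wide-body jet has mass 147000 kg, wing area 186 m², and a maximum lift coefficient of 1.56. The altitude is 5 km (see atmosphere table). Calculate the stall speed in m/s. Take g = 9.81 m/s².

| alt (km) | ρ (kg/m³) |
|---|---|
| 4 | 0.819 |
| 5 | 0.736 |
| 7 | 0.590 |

At 5 km, from the table: ρ = 0.736 kg/m³.
Weight W = mg = 147000 × 9.81 = 1.442×10^6 N.
From L = ½ρV²S·CL,max = W: V_stall = √(2W/(ρSCL,max)) = √(2·1.442×10^6/(0.736·186·1.56))
V_stall = √13510 = 116 m/s

V_stall = 116 m/s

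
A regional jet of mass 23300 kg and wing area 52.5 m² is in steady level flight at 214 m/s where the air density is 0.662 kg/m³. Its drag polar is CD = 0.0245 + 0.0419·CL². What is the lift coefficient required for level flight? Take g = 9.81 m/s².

Weight W = mg = 23300 × 9.81 = 2.2857×10^5 N; in level flight L = W.
Dynamic pressure q = 0.5 × 0.662 × 214² = 15160 Pa.
Required CL = L/(qS) = 2.2857×10^5/(15160·52.5) = 0.2872.

CL = 0.287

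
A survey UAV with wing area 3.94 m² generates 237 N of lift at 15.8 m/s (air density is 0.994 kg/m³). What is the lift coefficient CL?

CL = 0.485

From L = ½ρv²S·CL, rearranging gives CL = 2L/(ρv²S).
CL = 2 × 237 / (0.994 × 15.8² × 3.94) = 0.485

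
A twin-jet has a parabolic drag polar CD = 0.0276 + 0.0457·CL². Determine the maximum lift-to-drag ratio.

(L/D)max = 14.1

For CD = CD0 + K·CL², (L/D)max occurs at CL* = √(CD0/K) and equals 1/(2√(K·CD0)).
(L/D)max = 1/(2√(0.0457 × 0.0276)) = 1/(2 × 0.03552) = 14.1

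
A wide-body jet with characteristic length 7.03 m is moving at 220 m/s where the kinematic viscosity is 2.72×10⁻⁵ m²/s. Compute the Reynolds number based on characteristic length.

Re = 5.69×10^7

Re = v·c/ν = 220 × 7.03 / (2.72×10⁻⁵) = 5.69×10^7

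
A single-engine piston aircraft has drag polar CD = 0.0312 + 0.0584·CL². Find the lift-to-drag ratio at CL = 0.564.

L/D = 11.3

CD = 0.0312 + 0.0584 × 0.564² = 0.04978
L/D = CL/CD = 0.564 / 0.04978 = 11.3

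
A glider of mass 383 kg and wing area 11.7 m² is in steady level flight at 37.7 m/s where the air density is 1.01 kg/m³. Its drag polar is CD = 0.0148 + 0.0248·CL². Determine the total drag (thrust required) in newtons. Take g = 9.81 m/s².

Weight W = mg = 383 × 9.81 = 3757.2 N; in level flight L = W.
Dynamic pressure q = 0.5 × 1.01 × 37.7² = 717.8 Pa.
Required CL = L/(qS) = 3757.2/(717.8·11.7) = 0.4474.
CD = 0.0148 + 0.0248 × 0.4474² = 0.01976.
D = q·S·CD = 717.8 × 11.7 × 0.01976 = 166 N

D = 166 N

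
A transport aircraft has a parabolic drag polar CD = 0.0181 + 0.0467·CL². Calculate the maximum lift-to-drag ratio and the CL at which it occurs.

(L/D)max = 17.2, at CL = 0.623

For CD = CD0 + K·CL², (L/D)max occurs at CL* = √(CD0/K) and equals 1/(2√(K·CD0)).
(L/D)max = 1/(2√(0.0467 × 0.0181)) = 1/(2 × 0.02907) = 17.2
CL* = √(0.0181/0.0467) = 0.623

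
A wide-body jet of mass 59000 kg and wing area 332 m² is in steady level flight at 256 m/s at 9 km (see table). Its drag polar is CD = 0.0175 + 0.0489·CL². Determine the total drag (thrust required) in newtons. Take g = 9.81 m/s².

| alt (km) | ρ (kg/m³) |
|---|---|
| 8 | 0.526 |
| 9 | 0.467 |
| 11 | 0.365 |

At 9 km, from the table: ρ = 0.467 kg/m³.
Weight W = mg = 59000 × 9.81 = 5.7879×10^5 N; in level flight L = W.
q = ½ρv² = ½ × 0.467 × 256² = 15300 Pa.
CL = 2W/(ρv²S) = 2×5.7879×10^5/(0.467×256²×332) = 0.1139.
CD = 0.0175 + 0.0489 × 0.1139² = 0.01813.
D = q·S·CD = 15300 × 332 × 0.01813 = 92130 N

D = 92100 N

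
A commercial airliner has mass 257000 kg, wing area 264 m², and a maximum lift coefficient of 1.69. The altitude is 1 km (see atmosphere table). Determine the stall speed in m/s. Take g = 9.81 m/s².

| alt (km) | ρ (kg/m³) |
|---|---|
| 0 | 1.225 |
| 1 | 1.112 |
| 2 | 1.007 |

V_stall = 101 m/s

At 1 km, from the table: ρ = 1.112 kg/m³.
Weight W = mg = 257000 × 9.81 = 2.521×10^6 N.
From L = ½ρV²S·CL,max = W: V_stall = √(2W/(ρSCL,max)) = √(2·2.521×10^6/(1.112·264·1.69))
V_stall = √10160 = 101 m/s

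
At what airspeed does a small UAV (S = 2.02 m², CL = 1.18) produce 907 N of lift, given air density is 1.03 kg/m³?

L = ½ρv²S·CL ⇒ v = √(2L/(ρ·S·CL))
v = √(2 × 907 / (1.03 × 2.02 × 1.18)) = √738.9 = 27.2 m/s

v = 27.2 m/s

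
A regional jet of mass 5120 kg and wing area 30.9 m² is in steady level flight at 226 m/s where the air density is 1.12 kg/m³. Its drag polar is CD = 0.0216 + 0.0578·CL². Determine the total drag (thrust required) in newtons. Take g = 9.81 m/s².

Level flight ⇒ L = W = m·g = 5120 × 9.81 = 50227 N.
Dynamic pressure q = 0.5 × 1.12 × 226² = 28600 Pa.
Required CL = L/(qS) = 50227/(28600·30.9) = 0.05683.
CD = 0.0216 + 0.0578 × 0.05683² = 0.02179.
D = q·S·CD = 28600 × 30.9 × 0.02179 = 19260 N

D = 19300 N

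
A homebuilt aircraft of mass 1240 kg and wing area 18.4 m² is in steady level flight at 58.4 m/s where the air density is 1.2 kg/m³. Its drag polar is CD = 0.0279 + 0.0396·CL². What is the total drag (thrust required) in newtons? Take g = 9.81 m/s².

In steady level flight, lift balances weight: W = mg = 1240 × 9.81 = 12164 N.
q = ½ρv² = ½ × 1.2 × 58.4² = 2046 Pa.
CL = 2W/(ρv²S) = 2×12164/(1.2×58.4²×18.4) = 0.3231.
CD = 0.0279 + 0.0396 × 0.3231² = 0.03203.
D = q·S·CD = 2046 × 18.4 × 0.03203 = 1206 N

D = 1210 N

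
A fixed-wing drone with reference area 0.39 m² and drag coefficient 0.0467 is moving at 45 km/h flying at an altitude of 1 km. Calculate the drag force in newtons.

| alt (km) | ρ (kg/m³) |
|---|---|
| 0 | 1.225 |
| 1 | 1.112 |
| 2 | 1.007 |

At 1 km, from the table: ρ = 1.112 kg/m³.
Convert speed: v = 45 km/h ÷ 3.6 = 12.5 m/s.
Dynamic pressure q = ½ρv² = ½ × 1.112 × 12.5² = 86.88 Pa.
D = q·S·CD = 86.88 × 0.39 × 0.0467 = 1.58 N

D = 1.58 N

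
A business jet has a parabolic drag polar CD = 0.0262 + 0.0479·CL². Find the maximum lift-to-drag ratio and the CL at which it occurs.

For CD = CD0 + K·CL², (L/D)max occurs at CL* = √(CD0/K) and equals 1/(2√(K·CD0)).
(L/D)max = 1/(2√(0.0479 × 0.0262)) = 1/(2 × 0.03543) = 14.1
CL* = √(0.0262/0.0479) = 0.74

(L/D)max = 14.1, at CL = 0.74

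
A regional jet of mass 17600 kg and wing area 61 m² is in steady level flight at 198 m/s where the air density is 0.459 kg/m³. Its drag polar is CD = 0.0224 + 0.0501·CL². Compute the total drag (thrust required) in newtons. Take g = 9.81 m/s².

Weight W = mg = 17600 × 9.81 = 1.7266×10^5 N; in level flight L = W.
q = ½ρv² = ½ × 0.459 × 198² = 8997 Pa.
CL = W/(q·S) = 1.7266×10^5 / (8997 × 61) = 0.3146.
CD = 0.0224 + 0.0501 × 0.3146² = 0.02736.
D = q·S·CD = 8997 × 61 × 0.02736 = 15020 N

D = 15000 N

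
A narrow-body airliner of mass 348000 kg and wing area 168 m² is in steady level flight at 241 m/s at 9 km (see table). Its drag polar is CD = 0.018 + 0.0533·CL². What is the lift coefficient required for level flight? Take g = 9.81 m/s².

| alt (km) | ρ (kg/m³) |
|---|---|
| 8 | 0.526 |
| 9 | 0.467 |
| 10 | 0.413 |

CL = 1.5

At 9 km, from the table: ρ = 0.467 kg/m³.
Weight W = mg = 348000 × 9.81 = 3.4139×10^6 N; in level flight L = W.
q = ½ρv² = ½ × 0.467 × 241² = 13560 Pa.
Required CL = L/(qS) = 3.4139×10^6/(13560·168) = 1.498.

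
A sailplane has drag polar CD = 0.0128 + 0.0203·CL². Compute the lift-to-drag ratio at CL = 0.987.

L/D = 30.3

CD = 0.0128 + 0.0203 × 0.987² = 0.03258
L/D = CL/CD = 0.987 / 0.03258 = 30.3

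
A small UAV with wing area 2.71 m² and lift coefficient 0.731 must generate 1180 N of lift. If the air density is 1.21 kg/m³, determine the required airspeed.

v = 31.4 m/s

L = ½ρv²S·CL ⇒ v = √(2L/(ρ·S·CL))
v = √(2 × 1180 / (1.21 × 2.71 × 0.731)) = √984.6 = 31.4 m/s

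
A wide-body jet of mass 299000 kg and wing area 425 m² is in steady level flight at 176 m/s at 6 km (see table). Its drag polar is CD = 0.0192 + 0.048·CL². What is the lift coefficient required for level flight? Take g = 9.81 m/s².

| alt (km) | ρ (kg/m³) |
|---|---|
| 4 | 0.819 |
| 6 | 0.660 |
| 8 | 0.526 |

At 6 km, from the table: ρ = 0.660 kg/m³.
In steady level flight, lift balances weight: W = mg = 299000 × 9.81 = 2.9332×10^6 N.
q = ½ρv² = ½ × 0.66 × 176² = 10220 Pa.
CL = W/(q·S) = 2.9332×10^6 / (10220 × 425) = 0.6752.

CL = 0.675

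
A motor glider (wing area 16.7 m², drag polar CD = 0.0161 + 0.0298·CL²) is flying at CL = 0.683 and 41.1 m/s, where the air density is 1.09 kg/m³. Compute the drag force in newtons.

D = 461 N

CD = 0.0161 + 0.0298 × 0.683² = 0.03
D = ½ρv²S·CD = ½ × 1.09 × 41.1² × 16.7 × 0.03 = 461 N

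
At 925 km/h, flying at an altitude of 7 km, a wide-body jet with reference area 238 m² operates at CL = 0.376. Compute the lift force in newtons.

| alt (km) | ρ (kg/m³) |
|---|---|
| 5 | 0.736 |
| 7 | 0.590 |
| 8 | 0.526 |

L = 1.74×10^6 N

At 7 km, from the table: ρ = 0.590 kg/m³.
Convert speed: v = 925 km/h ÷ 3.6 = 256.9 m/s.
Dynamic pressure q = ½ρv² = ½ × 0.59 × 256.9² = 19480 Pa.
L = q·S·CL = 19480 × 238 × 0.376 = 1.74×10^6 N ≈ 1740 kN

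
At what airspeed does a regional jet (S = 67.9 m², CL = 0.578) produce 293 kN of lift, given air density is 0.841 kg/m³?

v = 133 m/s

L = ½ρv²S·CL ⇒ v = √(2L/(ρ·S·CL))
v = √(2 × 2.93×10^5 / (0.841 × 67.9 × 0.578)) = √17750 = 133 m/s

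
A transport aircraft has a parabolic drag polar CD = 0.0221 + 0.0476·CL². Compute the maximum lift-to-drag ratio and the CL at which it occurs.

(L/D)max = 15.4, at CL = 0.681

For CD = CD0 + K·CL², (L/D)max occurs at CL* = √(CD0/K) and equals 1/(2√(K·CD0)).
(L/D)max = 1/(2√(0.0476 × 0.0221)) = 1/(2 × 0.03243) = 15.4
CL* = √(0.0221/0.0476) = 0.681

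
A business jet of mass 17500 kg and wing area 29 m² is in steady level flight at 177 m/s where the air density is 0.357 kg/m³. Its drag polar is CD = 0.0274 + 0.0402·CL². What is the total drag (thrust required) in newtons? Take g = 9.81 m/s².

D = 11700 N

Level flight ⇒ L = W = m·g = 17500 × 9.81 = 1.7168×10^5 N.
Dynamic pressure q = 0.5 × 0.357 × 177² = 5592 Pa.
CL = W/(q·S) = 1.7168×10^5 / (5592 × 29) = 1.059.
CD = 0.0274 + 0.0402 × 1.059² = 0.07245.
D = q·S·CD = 5592 × 29 × 0.07245 = 11750 N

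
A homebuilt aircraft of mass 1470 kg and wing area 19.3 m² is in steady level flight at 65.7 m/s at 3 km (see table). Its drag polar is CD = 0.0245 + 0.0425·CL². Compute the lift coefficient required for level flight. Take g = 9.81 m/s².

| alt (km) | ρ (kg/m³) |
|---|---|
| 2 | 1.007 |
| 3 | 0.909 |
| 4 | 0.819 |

CL = 0.381

At 3 km, from the table: ρ = 0.909 kg/m³.
In steady level flight, lift balances weight: W = mg = 1470 × 9.81 = 14421 N.
q = ½ρv² = ½ × 0.909 × 65.7² = 1962 Pa.
CL = 2W/(ρv²S) = 2×14421/(0.909×65.7²×19.3) = 0.3809.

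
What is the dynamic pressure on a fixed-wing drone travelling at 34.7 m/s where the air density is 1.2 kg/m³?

q = ½ρv² = ½ × 1.2 × 34.7² = 722 Pa

q = 722 Pa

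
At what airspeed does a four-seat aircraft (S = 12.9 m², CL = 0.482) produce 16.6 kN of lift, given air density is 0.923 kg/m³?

L = ½ρv²S·CL ⇒ v = √(2L/(ρ·S·CL))
v = √(2 × 16600 / (0.923 × 12.9 × 0.482)) = √5785 = 76.1 m/s

v = 76.1 m/s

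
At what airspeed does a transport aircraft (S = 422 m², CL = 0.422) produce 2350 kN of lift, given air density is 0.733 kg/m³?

v = 190 m/s

L = ½ρv²S·CL ⇒ v = √(2L/(ρ·S·CL))
v = √(2 × 2.35×10^6 / (0.733 × 422 × 0.422)) = √36010 = 190 m/s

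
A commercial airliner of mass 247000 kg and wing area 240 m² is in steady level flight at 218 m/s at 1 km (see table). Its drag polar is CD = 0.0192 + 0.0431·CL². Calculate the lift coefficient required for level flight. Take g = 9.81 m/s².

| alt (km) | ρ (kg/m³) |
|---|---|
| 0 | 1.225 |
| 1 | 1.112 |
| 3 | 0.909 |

CL = 0.382

At 1 km, from the table: ρ = 1.112 kg/m³.
In steady level flight, lift balances weight: W = mg = 247000 × 9.81 = 2.4231×10^6 N.
q = ½ρv² = ½ × 1.112 × 218² = 26420 Pa.
CL = W/(q·S) = 2.4231×10^6 / (26420 × 240) = 0.3821.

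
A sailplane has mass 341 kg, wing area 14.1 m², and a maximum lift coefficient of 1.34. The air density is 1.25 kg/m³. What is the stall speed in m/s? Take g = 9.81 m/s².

Stall occurs when L = W at CL,max. W = mg = 341 × 9.81 = 3345 N.
V_stall = √(2W/(ρ·S·CL,max)) = √(2 × 3345 / (1.25 × 14.1 × 1.34))
V_stall = √283.3 = 16.8 m/s

V_stall = 16.8 m/s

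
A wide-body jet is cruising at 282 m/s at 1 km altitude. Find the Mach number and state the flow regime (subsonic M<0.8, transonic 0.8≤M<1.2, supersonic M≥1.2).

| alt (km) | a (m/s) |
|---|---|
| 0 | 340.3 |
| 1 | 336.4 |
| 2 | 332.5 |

M = 0.838 (transonic)

At 1 km, from the table: a = 336.4 m/s.
M = v/a = 282 / 336.4 = 0.838
M = 0.838 → transonic.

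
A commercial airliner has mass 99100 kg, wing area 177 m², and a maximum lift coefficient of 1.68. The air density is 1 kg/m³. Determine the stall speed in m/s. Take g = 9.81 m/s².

V_stall = 80.9 m/s

Weight W = mg = 99100 × 9.81 = 9.722×10^5 N.
V_stall = √(2W/(ρ·S·CL,max)) = √(2 × 9.722×10^5 / (1 × 177 × 1.68))
V_stall = √6539 = 80.9 m/s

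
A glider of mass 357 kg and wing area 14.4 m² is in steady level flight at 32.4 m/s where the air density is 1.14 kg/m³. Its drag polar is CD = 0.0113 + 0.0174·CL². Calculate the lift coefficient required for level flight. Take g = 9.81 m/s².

In steady level flight, lift balances weight: W = mg = 357 × 9.81 = 3502.2 N.
Dynamic pressure q = 0.5 × 1.14 × 32.4² = 598.4 Pa.
CL = W/(q·S) = 3502.2 / (598.4 × 14.4) = 0.4065.

CL = 0.406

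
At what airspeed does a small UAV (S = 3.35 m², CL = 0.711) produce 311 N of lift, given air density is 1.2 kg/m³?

v = 14.8 m/s

L = ½ρv²S·CL ⇒ v = √(2L/(ρ·S·CL))
v = √(2 × 311 / (1.2 × 3.35 × 0.711)) = √217.6 = 14.8 m/s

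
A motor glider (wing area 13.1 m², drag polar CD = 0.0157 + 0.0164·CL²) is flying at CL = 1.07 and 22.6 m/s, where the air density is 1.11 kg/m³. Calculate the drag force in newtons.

D = 128 N

CD = 0.0157 + 0.0164 × 1.07² = 0.03448
D = ½ρv²S·CD = ½ × 1.11 × 22.6² × 13.1 × 0.03448 = 128 N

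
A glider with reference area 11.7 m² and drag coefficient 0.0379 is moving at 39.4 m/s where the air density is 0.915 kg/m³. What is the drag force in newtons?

D = 315 N

D = ½ρv²S·CD = ½ × 0.915 × 39.4² × 11.7 × 0.0379 = 315 N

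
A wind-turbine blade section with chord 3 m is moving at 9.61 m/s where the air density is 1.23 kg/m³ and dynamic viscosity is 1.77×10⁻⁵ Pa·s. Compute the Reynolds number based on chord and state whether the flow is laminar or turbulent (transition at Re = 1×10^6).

Re = 2×10^6 (turbulent)

Re = ρ·v·c/μ = 1.23 × 9.61 × 3 / (1.77×10⁻⁵) = 2×10^6
Since 2×10^6 > 1×10^6, the flow is turbulent.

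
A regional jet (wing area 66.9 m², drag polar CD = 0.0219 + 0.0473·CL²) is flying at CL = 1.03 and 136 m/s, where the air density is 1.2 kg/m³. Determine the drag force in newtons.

D = 53500 N

CD = 0.0219 + 0.0473 × 1.03² = 0.07208
D = ½ρv²S·CD = ½ × 1.2 × 136² × 66.9 × 0.07208 = 53500 N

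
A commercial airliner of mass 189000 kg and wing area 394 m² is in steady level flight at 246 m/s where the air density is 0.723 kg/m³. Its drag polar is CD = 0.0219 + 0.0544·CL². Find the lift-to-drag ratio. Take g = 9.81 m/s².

In steady level flight, lift balances weight: W = mg = 189000 × 9.81 = 1.8541×10^6 N.
q = ½ρv² = ½ × 0.723 × 246² = 21880 Pa.
Required CL = L/(qS) = 1.8541×10^6/(21880·394) = 0.2151.
CD = 0.0219 + 0.0544 × 0.2151² = 0.02442.
L/D = CL/CD = 0.2151 / 0.02442 = 8.81

L/D = 8.81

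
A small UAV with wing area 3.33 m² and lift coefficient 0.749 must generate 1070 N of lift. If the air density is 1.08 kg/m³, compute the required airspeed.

v = 28.2 m/s

L = ½ρv²S·CL ⇒ v = √(2L/(ρ·S·CL))
v = √(2 × 1070 / (1.08 × 3.33 × 0.749)) = √794.4 = 28.2 m/s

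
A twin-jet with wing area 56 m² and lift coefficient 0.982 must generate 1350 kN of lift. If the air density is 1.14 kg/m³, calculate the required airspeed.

L = ½ρv²S·CL ⇒ v = √(2L/(ρ·S·CL))
v = √(2 × 1.35×10^6 / (1.14 × 56 × 0.982)) = √43070 = 208 m/s

v = 208 m/s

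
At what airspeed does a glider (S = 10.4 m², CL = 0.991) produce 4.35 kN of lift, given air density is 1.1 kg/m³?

v = 27.7 m/s

L = ½ρv²S·CL ⇒ v = √(2L/(ρ·S·CL))
v = √(2 × 4350 / (1.1 × 10.4 × 0.991)) = √767.4 = 27.7 m/s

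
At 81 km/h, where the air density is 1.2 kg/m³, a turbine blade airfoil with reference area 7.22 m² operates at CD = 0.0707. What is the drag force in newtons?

D = 155 N

Convert speed: v = 81 km/h ÷ 3.6 = 22.5 m/s.
D = ½ρv²S·CD = ½ × 1.2 × 22.5² × 7.22 × 0.0707 = 155 N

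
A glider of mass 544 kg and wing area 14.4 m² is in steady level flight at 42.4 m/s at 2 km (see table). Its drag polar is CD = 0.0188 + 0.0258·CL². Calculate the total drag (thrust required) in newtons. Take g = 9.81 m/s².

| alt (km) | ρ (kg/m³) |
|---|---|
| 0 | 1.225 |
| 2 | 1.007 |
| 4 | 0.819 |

At 2 km, from the table: ρ = 1.007 kg/m³.
Weight W = mg = 544 × 9.81 = 5336.6 N; in level flight L = W.
q = ½ρv² = ½ × 1.007 × 42.4² = 905.2 Pa.
CL = 2W/(ρv²S) = 2×5336.6/(1.007×42.4²×14.4) = 0.4094.
CD = 0.0188 + 0.0258 × 0.4094² = 0.02312.
D = q·S·CD = 905.2 × 14.4 × 0.02312 = 301.4 N

D = 301 N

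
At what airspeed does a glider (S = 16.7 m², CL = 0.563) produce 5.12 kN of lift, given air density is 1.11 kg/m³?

v = 31.3 m/s

L = ½ρv²S·CL ⇒ v = √(2L/(ρ·S·CL))
v = √(2 × 5120 / (1.11 × 16.7 × 0.563)) = √981.2 = 31.3 m/s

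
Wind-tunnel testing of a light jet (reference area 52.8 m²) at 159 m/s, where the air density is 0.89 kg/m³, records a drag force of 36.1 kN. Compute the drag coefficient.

From D = ½ρv²S·CD, rearranging gives CD = 2D/(ρv²S).
CD = 2 × 36100 / (0.89 × 159² × 52.8) = 0.0608

CD = 0.0608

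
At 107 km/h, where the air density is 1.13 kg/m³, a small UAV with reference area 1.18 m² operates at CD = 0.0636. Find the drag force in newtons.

D = 37.5 N

Convert speed: v = 107 km/h ÷ 3.6 = 29.72 m/s.
Dynamic pressure q = ½ρv² = ½ × 1.13 × 29.72² = 499.1 Pa.
D = q·S·CD = 499.1 × 1.18 × 0.0636 = 37.5 N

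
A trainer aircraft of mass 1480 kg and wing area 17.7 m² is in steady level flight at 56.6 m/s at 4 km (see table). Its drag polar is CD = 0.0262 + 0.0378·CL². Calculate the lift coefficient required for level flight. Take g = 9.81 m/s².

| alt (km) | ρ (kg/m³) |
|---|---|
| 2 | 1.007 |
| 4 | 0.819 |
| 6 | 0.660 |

CL = 0.625

At 4 km, from the table: ρ = 0.819 kg/m³.
In steady level flight, lift balances weight: W = mg = 1480 × 9.81 = 14519 N.
Dynamic pressure q = 0.5 × 0.819 × 56.6² = 1312 Pa.
CL = W/(q·S) = 14519 / (1312 × 17.7) = 0.6253.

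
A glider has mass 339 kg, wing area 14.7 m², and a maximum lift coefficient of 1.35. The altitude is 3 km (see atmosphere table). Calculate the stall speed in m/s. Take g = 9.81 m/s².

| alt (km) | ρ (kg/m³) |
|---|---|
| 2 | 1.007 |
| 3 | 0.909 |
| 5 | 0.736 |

V_stall = 19.2 m/s

At 3 km, from the table: ρ = 0.909 kg/m³.
Stall occurs when L = W at CL,max. W = mg = 339 × 9.81 = 3326 N.
V_stall = √(2W/(ρ·S·CL,max)) = √(2 × 3326 / (0.909 × 14.7 × 1.35))
V_stall = √368.7 = 19.2 m/s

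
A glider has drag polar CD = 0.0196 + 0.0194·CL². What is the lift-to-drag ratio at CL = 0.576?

L/D = 22.1

CD = 0.0196 + 0.0194 × 0.576² = 0.02604
L/D = CL/CD = 0.576 / 0.02604 = 22.1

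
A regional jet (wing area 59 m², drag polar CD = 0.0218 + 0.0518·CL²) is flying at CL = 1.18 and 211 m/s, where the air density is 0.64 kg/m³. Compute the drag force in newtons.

CD = 0.0218 + 0.0518 × 1.18² = 0.09393
D = ½ρv²S·CD = ½ × 0.64 × 211² × 59 × 0.09393 = 79000 N

D = 79000 N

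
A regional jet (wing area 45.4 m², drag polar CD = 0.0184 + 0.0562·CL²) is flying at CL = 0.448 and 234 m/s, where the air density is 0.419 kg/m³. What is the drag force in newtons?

D = 15500 N

CD = 0.0184 + 0.0562 × 0.448² = 0.02968
D = ½ρv²S·CD = ½ × 0.419 × 234² × 45.4 × 0.02968 = 15500 N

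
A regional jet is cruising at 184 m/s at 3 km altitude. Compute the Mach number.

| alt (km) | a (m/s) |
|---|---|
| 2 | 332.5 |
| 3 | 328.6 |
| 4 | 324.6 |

M = 0.56

At 3 km, from the table: a = 328.6 m/s.
M = v/a = 184 / 328.6 = 0.56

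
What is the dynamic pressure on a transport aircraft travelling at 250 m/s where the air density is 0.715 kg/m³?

q = ½ρv² = ½ × 0.715 × 250² = 22300 Pa

q = 22300 Pa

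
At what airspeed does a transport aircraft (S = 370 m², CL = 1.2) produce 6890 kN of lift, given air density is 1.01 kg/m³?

L = ½ρv²S·CL ⇒ v = √(2L/(ρ·S·CL))
v = √(2 × 6.89×10^6 / (1.01 × 370 × 1.2)) = √30730 = 175 m/s

v = 175 m/s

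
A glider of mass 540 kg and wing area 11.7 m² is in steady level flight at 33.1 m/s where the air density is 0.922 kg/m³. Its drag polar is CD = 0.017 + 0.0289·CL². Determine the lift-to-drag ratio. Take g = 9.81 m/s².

L/D = 22.3

Weight W = mg = 540 × 9.81 = 5297.4 N; in level flight L = W.
Dynamic pressure q = 0.5 × 0.922 × 33.1² = 505.1 Pa.
Required CL = L/(qS) = 5297.4/(505.1·11.7) = 0.8964.
CD = 0.017 + 0.0289 × 0.8964² = 0.04022.
L/D = CL/CD = 0.8964 / 0.04022 = 22.3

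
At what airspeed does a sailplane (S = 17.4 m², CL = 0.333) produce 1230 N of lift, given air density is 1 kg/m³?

L = ½ρv²S·CL ⇒ v = √(2L/(ρ·S·CL))
v = √(2 × 1230 / (1 × 17.4 × 0.333)) = √424.6 = 20.6 m/s

v = 20.6 m/s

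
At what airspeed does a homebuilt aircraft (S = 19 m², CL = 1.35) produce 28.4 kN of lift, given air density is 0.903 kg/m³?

v = 49.5 m/s

L = ½ρv²S·CL ⇒ v = √(2L/(ρ·S·CL))
v = √(2 × 28400 / (0.903 × 19 × 1.35)) = √2452 = 49.5 m/s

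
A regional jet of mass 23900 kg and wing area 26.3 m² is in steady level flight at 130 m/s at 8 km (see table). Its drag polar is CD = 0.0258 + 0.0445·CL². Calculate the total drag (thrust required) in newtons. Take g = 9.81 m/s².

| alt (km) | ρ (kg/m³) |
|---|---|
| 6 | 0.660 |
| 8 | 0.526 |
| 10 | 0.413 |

D = 23900 N

At 8 km, from the table: ρ = 0.526 kg/m³.
Level flight ⇒ L = W = m·g = 23900 × 9.81 = 2.3446×10^5 N.
Dynamic pressure q = 0.5 × 0.526 × 130² = 4445 Pa.
CL = W/(q·S) = 2.3446×10^5 / (4445 × 26.3) = 2.006.
CD = 0.0258 + 0.0445 × 2.006² = 0.2048.
D = q·S·CD = 4445 × 26.3 × 0.2048 = 23940 N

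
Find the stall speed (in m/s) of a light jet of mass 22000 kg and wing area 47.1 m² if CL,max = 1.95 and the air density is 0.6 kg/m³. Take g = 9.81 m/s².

Stall occurs when L = W at CL,max. W = mg = 22000 × 9.81 = 2.158×10^5 N.
From L = ½ρV²S·CL,max = W: V_stall = √(2W/(ρSCL,max)) = √(2·2.158×10^5/(0.6·47.1·1.95))
V_stall = √7833 = 88.5 m/s

V_stall = 88.5 m/s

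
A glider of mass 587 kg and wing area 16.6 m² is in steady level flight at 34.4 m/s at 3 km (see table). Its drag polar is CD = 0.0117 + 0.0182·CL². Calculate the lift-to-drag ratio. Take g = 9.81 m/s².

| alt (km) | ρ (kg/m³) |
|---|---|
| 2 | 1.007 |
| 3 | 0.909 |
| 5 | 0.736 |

L/D = 33.5

At 3 km, from the table: ρ = 0.909 kg/m³.
In steady level flight, lift balances weight: W = mg = 587 × 9.81 = 5758.5 N.
Dynamic pressure q = 0.5 × 0.909 × 34.4² = 537.8 Pa.
CL = W/(q·S) = 5758.5 / (537.8 × 16.6) = 0.645.
CD = 0.0117 + 0.0182 × 0.645² = 0.01927.
L/D = CL/CD = 0.645 / 0.01927 = 33.5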